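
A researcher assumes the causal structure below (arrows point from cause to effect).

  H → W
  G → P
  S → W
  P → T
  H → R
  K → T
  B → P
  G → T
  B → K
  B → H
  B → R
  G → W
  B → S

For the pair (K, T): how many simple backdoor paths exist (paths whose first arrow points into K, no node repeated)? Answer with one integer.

8

A backdoor path from K to T is any simple undirected path whose first edge points into K (i.e. leaves K via a parent).
Parents of K: {B}.
Enumerating:
  P1: K <- B -> P <- G -> T
  P2: K <- B -> P -> T
  P3: K <- B -> H -> W <- G -> P -> T
  P4: K <- B -> H -> W <- G -> T
  P5: K <- B -> R <- H -> W <- G -> P -> T
  P6: K <- B -> R <- H -> W <- G -> T
  P7: K <- B -> S -> W <- G -> P -> T
  P8: K <- B -> S -> W <- G -> T
That exhausts the simple backdoor paths. Count: 8.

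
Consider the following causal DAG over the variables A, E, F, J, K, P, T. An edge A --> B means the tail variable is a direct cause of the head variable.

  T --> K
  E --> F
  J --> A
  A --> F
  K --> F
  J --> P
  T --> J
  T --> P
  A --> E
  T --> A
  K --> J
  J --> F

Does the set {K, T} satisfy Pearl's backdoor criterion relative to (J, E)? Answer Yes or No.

Backdoor paths from J to E (paths whose first edge points into J):
  P1: J <- T -> K -> F <- A -> E
  P2: J <- T -> K -> F <- E
  P3: J <- T -> A -> E
  P4: J <- T -> A -> F <- E
  P5: J <- K <- T -> A -> E
  P6: J <- K <- T -> A -> F <- E
  P7: J <- K -> F <- A -> E
  P8: J <- K -> F <- E
Condition 1 (no descendant of J in the set): holds — descendants of J are {A, E, F, P}; none are in {K, T}.
Condition 2 (every backdoor path blocked by {K, T}):
  P1: blocked at fork node T ∈ conditioning set.
  P2: blocked at fork node T ∈ conditioning set.
  P3: blocked at fork node T ∈ conditioning set.
  P4: blocked at fork node T ∈ conditioning set.
  P5: blocked at chain node K ∈ conditioning set.
  P6: blocked at chain node K ∈ conditioning set.
  P7: blocked at fork node K ∈ conditioning set.
  P8: blocked at fork node K ∈ conditioning set.
{K, T} satisfies the backdoor criterion.

Yes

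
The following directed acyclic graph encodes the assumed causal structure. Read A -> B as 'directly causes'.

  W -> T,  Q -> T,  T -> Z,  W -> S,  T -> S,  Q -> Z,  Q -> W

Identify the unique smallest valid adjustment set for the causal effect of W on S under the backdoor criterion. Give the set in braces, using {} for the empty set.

Variables eligible for adjustment (non-descendants of W, excluding W and S): {Q}.
Backdoor paths from W to S:
  P1: W <- Q -> T -> S
  P2: W <- Q -> Z <- T -> S
The empty set is not sufficient: P1 (W <- Q -> T -> S) has no collider blocking it and no conditioned non-collider, so it is open.
Try {Q}:
  P1: blocked at fork node Q ∈ conditioning set.
  P2: blocked at fork node Q ∈ conditioning set.
{Q} contains no descendant of W and blocks every backdoor path.
{Q} is the unique smallest valid adjustment set.

{Q}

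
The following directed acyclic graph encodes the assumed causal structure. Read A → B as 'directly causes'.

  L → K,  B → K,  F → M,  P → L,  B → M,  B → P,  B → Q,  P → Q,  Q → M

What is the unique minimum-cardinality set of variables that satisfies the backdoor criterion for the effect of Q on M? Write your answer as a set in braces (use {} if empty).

Variables eligible for adjustment (non-descendants of Q, excluding Q and M): {B, F, K, L, P}.
Backdoor paths from Q to M:
  P1: Q <- B -> M
  P2: Q <- P <- B -> M
  P3: Q <- P -> L -> K <- B -> M
The empty set is not sufficient: P1 (Q <- B -> M) has no collider blocking it and no conditioned non-collider, so it is open.
Try {B}:
  P1: blocked at fork node B ∈ conditioning set.
  P2: blocked at fork node B ∈ conditioning set.
  P3: blocked at collider K (neither it nor any descendant is in the conditioning set).
{B} contains no descendant of Q and blocks every backdoor path.
No other singleton works — e.g. {P} leaves P1 open — so {B} is the unique smallest valid adjustment set.

{B}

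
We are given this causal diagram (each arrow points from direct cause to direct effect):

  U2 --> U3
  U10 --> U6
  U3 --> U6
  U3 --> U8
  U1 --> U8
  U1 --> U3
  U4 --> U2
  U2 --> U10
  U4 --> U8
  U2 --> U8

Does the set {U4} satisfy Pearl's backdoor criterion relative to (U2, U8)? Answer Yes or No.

Yes

Backdoor paths from U2 to U8 (paths whose first edge points into U2):
  P1: U2 <- U4 -> U8
Condition 1 (no descendant of U2 in the set): holds — descendants of U2 are {U10, U3, U6, U8}; none are in {U4}.
Condition 2 (every backdoor path blocked by {U4}):
  P1: blocked at fork node U4 ∈ conditioning set.
{U4} satisfies the backdoor criterion.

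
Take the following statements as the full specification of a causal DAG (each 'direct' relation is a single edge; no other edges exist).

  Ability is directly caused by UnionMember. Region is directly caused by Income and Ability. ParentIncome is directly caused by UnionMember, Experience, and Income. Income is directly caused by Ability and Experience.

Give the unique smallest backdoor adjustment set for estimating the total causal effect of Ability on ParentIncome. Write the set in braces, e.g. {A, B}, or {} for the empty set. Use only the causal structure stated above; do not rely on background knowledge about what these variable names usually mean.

{UnionMember}

Variables eligible for adjustment (non-descendants of Ability, excluding Ability and ParentIncome): {Experience, UnionMember}.
Backdoor paths from Ability to ParentIncome:
  P1: Ability <- UnionMember -> ParentIncome
The empty set is not sufficient: P1 (Ability <- UnionMember -> ParentIncome) has no collider blocking it and no conditioned non-collider, so it is open.
Try {UnionMember}:
  P1: blocked at fork node UnionMember ∈ conditioning set.
{UnionMember} contains no descendant of Ability and blocks every backdoor path.
No other singleton works — e.g. {Experience} leaves P1 open — so {UnionMember} is the unique smallest valid adjustment set.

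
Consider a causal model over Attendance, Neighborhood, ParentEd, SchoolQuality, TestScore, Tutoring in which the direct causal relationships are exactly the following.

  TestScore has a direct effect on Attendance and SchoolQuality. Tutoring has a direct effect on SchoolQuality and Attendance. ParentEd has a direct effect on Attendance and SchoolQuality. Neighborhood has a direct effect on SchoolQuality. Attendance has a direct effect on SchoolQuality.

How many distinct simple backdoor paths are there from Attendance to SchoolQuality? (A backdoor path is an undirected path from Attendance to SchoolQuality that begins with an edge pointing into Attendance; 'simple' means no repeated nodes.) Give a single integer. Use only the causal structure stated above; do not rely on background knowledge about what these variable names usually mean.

3

A backdoor path from Attendance to SchoolQuality is any simple undirected path whose first edge points into Attendance (i.e. leaves Attendance via a parent).
Parents of Attendance: {ParentEd, TestScore, Tutoring}.
Enumerating:
  P1: Attendance <- ParentEd -> SchoolQuality
  P2: Attendance <- Tutoring -> SchoolQuality
  P3: Attendance <- TestScore -> SchoolQuality
That exhausts the simple backdoor paths. Count: 3.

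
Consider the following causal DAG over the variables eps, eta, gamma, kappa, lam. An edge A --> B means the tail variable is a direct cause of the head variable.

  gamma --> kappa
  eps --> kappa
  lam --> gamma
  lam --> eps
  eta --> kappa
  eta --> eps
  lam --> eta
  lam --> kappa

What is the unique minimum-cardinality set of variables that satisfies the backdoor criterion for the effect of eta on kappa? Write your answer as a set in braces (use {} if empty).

Variables eligible for adjustment (non-descendants of eta, excluding eta and kappa): {gamma, lam}.
Backdoor paths from eta to kappa:
  P1: eta <- lam -> gamma -> kappa
  P2: eta <- lam -> eps -> kappa
  P3: eta <- lam -> kappa
The empty set is not sufficient: P1 (eta <- lam -> gamma -> kappa) has no collider blocking it and no conditioned non-collider, so it is open.
Try {lam}:
  P1: blocked at fork node lam ∈ conditioning set.
  P2: blocked at fork node lam ∈ conditioning set.
  P3: blocked at fork node lam ∈ conditioning set.
{lam} contains no descendant of eta and blocks every backdoor path.
No other singleton works — e.g. {gamma} leaves P2 open — so {lam} is the unique smallest valid adjustment set.

{lam}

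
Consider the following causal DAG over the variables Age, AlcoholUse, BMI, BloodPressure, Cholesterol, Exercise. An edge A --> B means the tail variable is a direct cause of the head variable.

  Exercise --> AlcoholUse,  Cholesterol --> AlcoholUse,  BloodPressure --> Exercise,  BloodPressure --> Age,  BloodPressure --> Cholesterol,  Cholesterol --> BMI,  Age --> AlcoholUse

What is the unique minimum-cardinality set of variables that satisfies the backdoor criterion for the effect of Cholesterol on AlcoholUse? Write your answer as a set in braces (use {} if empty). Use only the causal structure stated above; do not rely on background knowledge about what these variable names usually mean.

{BloodPressure}

Variables eligible for adjustment (non-descendants of Cholesterol, excluding Cholesterol and AlcoholUse): {Age, BloodPressure, Exercise}.
Backdoor paths from Cholesterol to AlcoholUse:
  P1: Cholesterol <- BloodPressure -> Exercise -> AlcoholUse
  P2: Cholesterol <- BloodPressure -> Age -> AlcoholUse
The empty set is not sufficient: P1 (Cholesterol <- BloodPressure -> Exercise -> AlcoholUse) has no collider blocking it and no conditioned non-collider, so it is open.
Try {BloodPressure}:
  P1: blocked at fork node BloodPressure ∈ conditioning set.
  P2: blocked at fork node BloodPressure ∈ conditioning set.
{BloodPressure} contains no descendant of Cholesterol and blocks every backdoor path.
No other singleton works — e.g. {Exercise} leaves P2 open — so {BloodPressure} is the unique smallest valid adjustment set.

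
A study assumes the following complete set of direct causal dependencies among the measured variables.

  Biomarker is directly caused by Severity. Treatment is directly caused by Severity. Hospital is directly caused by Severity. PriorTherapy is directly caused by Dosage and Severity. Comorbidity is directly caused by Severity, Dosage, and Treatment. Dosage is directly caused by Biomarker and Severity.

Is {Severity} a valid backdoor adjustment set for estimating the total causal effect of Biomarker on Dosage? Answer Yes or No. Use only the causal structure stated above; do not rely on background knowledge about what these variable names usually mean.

Yes

Backdoor paths from Biomarker to Dosage (paths whose first edge points into Biomarker):
  P1: Biomarker <- Severity -> Treatment -> Comorbidity <- Dosage
  P2: Biomarker <- Severity -> Dosage
  P3: Biomarker <- Severity -> PriorTherapy <- Dosage
  P4: Biomarker <- Severity -> Comorbidity <- Dosage
Condition 1 (no descendant of Biomarker in the set): holds — descendants of Biomarker are {Comorbidity, Dosage, PriorTherapy}; none are in {Severity}.
Condition 2 (every backdoor path blocked by {Severity}):
  P1: blocked at fork node Severity ∈ conditioning set.
  P2: blocked at fork node Severity ∈ conditioning set.
  P3: blocked at fork node Severity ∈ conditioning set.
  P4: blocked at fork node Severity ∈ conditioning set.
{Severity} satisfies the backdoor criterion.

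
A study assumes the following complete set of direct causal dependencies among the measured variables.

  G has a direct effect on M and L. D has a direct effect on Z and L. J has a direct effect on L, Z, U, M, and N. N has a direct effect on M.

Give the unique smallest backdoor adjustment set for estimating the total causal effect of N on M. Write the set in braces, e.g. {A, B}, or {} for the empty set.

{J}

Variables eligible for adjustment (non-descendants of N, excluding N and M): {D, G, J, L, U, Z}.
Backdoor paths from N to M:
  P1: N <- J -> L <- G -> M
  P2: N <- J -> Z <- D -> L <- G -> M
  P3: N <- J -> M
The empty set is not sufficient: P3 (N <- J -> M) has no collider blocking it and no conditioned non-collider, so it is open.
Try {J}:
  P1: blocked at fork node J ∈ conditioning set.
  P2: blocked at fork node J ∈ conditioning set.
  P3: blocked at fork node J ∈ conditioning set.
{J} contains no descendant of N and blocks every backdoor path.
No other singleton works — e.g. {G} leaves P3 open — so {J} is the unique smallest valid adjustment set.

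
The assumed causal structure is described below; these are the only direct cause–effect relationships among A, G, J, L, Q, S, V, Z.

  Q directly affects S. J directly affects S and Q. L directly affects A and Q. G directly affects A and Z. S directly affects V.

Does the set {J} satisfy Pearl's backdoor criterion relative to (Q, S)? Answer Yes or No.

Backdoor paths from Q to S (paths whose first edge points into Q):
  P1: Q <- J -> S
Condition 1 (no descendant of Q in the set): holds — descendants of Q are {S, V}; none are in {J}.
Condition 2 (every backdoor path blocked by {J}):
  P1: blocked at fork node J ∈ conditioning set.
{J} satisfies the backdoor criterion.

Yes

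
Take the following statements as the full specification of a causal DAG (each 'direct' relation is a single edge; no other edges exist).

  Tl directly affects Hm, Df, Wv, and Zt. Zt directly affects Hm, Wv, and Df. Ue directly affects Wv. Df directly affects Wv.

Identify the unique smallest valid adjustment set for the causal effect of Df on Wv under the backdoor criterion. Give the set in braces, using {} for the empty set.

{Tl, Zt}

Variables eligible for adjustment (non-descendants of Df, excluding Df and Wv): {Hm, Tl, Ue, Zt}.
Backdoor paths from Df to Wv:
  P1: Df <- Tl -> Zt -> Wv
  P2: Df <- Tl -> Hm <- Zt -> Wv
  P3: Df <- Tl -> Wv
  P4: Df <- Zt <- Tl -> Wv
  P5: Df <- Zt -> Hm <- Tl -> Wv
  P6: Df <- Zt -> Wv
The empty set is not sufficient: P1 (Df <- Tl -> Zt -> Wv) has no collider blocking it and no conditioned non-collider, so it is open.
Try {Tl, Zt}:
  P1: blocked at fork node Tl ∈ conditioning set.
  P2: blocked at fork node Tl ∈ conditioning set.
  P3: blocked at fork node Tl ∈ conditioning set.
  P4: blocked at chain node Zt ∈ conditioning set.
  P5: blocked at fork node Zt ∈ conditioning set.
  P6: blocked at fork node Zt ∈ conditioning set.
{Tl, Zt} contains no descendant of Df and blocks every backdoor path.
Every element of {Tl, Zt} is needed (dropping Tl leaves P3 open; dropping Zt leaves P6 open), so no proper subset is valid.
Among all size-2 subsets of the eligible variables, only {Tl, Zt} blocks every backdoor path, so it is the unique smallest valid adjustment set.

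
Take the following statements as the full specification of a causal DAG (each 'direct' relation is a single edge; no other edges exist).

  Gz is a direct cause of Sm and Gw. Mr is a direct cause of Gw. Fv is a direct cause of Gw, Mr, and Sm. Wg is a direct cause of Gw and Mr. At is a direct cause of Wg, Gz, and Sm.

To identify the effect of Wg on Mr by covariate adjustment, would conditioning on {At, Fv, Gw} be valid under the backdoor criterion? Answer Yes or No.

Backdoor paths from Wg to Mr (paths whose first edge points into Wg):
  P1: Wg <- At -> Gz -> Sm <- Fv -> Mr
  P2: Wg <- At -> Gz -> Sm <- Fv -> Gw <- Mr
  P3: Wg <- At -> Gz -> Gw <- Fv -> Mr
  P4: Wg <- At -> Gz -> Gw <- Mr
  P5: Wg <- At -> Sm <- Gz -> Gw <- Fv -> Mr
  P6: Wg <- At -> Sm <- Gz -> Gw <- Mr
  P7: Wg <- At -> Sm <- Fv -> Mr
  P8: Wg <- At -> Sm <- Fv -> Gw <- Mr
Condition 1 (no descendant of Wg in the set): FAILS — Gw is a descendant of Wg.
Condition 2 (every backdoor path blocked by {At, Fv, Gw}):
  P1: blocked at fork node At ∈ conditioning set.
  P2: blocked at fork node At ∈ conditioning set.
  P3: blocked at fork node At ∈ conditioning set.
  P4: blocked at fork node At ∈ conditioning set.
  P5: blocked at fork node At ∈ conditioning set.
  P6: blocked at fork node At ∈ conditioning set.
  P7: blocked at fork node At ∈ conditioning set.
  P8: blocked at fork node At ∈ conditioning set.
{At, Fv, Gw} does not satisfy the backdoor criterion.

No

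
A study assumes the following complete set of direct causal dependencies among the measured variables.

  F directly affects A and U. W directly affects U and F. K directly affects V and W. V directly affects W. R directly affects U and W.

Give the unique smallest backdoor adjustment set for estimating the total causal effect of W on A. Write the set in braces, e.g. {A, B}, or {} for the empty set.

{}

Variables eligible for adjustment (non-descendants of W, excluding W and A): {K, R, V}.
Backdoor paths from W to A:
  P1: W <- R -> U <- F -> A
Each backdoor path contains an unconditioned collider, so every path is already blocked with the empty conditioning set:
  P1: blocked at collider U (neither it nor any descendant is in the conditioning set).
The empty set is therefore the unique smallest valid set.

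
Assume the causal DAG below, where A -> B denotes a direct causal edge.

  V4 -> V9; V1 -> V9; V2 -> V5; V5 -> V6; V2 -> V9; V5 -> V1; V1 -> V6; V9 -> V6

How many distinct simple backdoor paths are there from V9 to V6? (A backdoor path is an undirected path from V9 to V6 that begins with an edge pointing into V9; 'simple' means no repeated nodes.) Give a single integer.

A backdoor path from V9 to V6 is any simple undirected path whose first edge points into V9 (i.e. leaves V9 via a parent).
Parents of V9: {V1, V2, V4}.
Enumerating:
  P1: V9 <- V2 -> V5 -> V1 -> V6
  P2: V9 <- V2 -> V5 -> V6
  P3: V9 <- V1 <- V5 -> V6
  P4: V9 <- V1 -> V6
That exhausts the simple backdoor paths. Count: 4.

4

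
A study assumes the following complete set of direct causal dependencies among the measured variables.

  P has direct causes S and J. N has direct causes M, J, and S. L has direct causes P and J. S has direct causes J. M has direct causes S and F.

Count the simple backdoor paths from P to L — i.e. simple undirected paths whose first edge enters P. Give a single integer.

A backdoor path from P to L is any simple undirected path whose first edge points into P (i.e. leaves P via a parent).
Parents of P: {J, S}.
Enumerating:
  P1: P <- J -> L
  P2: P <- S <- J -> L
  P3: P <- S -> M -> N <- J -> L
  P4: P <- S -> N <- J -> L
That exhausts the simple backdoor paths. Count: 4.

4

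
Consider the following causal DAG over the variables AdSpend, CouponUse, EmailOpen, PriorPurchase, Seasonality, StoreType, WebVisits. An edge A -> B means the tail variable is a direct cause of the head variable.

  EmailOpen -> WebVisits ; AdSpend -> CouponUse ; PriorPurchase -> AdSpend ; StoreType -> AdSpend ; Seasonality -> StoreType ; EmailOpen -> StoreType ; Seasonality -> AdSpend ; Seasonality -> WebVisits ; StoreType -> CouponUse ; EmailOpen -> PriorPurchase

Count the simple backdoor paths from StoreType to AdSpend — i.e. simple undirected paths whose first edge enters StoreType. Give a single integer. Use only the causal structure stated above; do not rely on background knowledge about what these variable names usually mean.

A backdoor path from StoreType to AdSpend is any simple undirected path whose first edge points into StoreType (i.e. leaves StoreType via a parent).
Parents of StoreType: {EmailOpen, Seasonality}.
Enumerating:
  P1: StoreType <- EmailOpen -> WebVisits <- Seasonality -> AdSpend
  P2: StoreType <- EmailOpen -> PriorPurchase -> AdSpend
  P3: StoreType <- Seasonality -> WebVisits <- EmailOpen -> PriorPurchase -> AdSpend
  P4: StoreType <- Seasonality -> AdSpend
That exhausts the simple backdoor paths. Count: 4.

4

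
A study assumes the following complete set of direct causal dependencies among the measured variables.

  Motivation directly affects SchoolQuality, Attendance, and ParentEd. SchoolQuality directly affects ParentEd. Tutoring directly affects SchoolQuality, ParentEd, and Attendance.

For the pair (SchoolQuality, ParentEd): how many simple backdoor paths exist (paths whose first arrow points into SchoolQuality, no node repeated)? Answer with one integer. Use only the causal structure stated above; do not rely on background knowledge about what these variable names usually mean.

4

A backdoor path from SchoolQuality to ParentEd is any simple undirected path whose first edge points into SchoolQuality (i.e. leaves SchoolQuality via a parent).
Parents of SchoolQuality: {Motivation, Tutoring}.
Enumerating:
  P1: SchoolQuality <- Motivation -> ParentEd
  P2: SchoolQuality <- Motivation -> Attendance <- Tutoring -> ParentEd
  P3: SchoolQuality <- Tutoring -> ParentEd
  P4: SchoolQuality <- Tutoring -> Attendance <- Motivation -> ParentEd
That exhausts the simple backdoor paths. Count: 4.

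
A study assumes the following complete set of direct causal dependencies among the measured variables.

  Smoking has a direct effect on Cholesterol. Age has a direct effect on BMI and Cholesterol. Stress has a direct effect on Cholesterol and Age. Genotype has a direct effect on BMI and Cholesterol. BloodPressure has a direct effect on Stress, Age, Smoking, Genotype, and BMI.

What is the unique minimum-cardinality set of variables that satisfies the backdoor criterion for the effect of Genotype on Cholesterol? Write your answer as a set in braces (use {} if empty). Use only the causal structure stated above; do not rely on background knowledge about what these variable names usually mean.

Variables eligible for adjustment (non-descendants of Genotype, excluding Genotype and Cholesterol): {Age, BloodPressure, Smoking, Stress}.
Backdoor paths from Genotype to Cholesterol:
  P1: Genotype <- BloodPressure -> Stress -> Age -> Cholesterol
  P2: Genotype <- BloodPressure -> Stress -> Cholesterol
  P3: Genotype <- BloodPressure -> Smoking -> Cholesterol
  P4: Genotype <- BloodPressure -> Age <- Stress -> Cholesterol
  P5: Genotype <- BloodPressure -> Age -> Cholesterol
  P6: Genotype <- BloodPressure -> BMI <- Age <- Stress -> Cholesterol
  P7: Genotype <- BloodPressure -> BMI <- Age -> Cholesterol
The empty set is not sufficient: P1 (Genotype <- BloodPressure -> Stress -> Age -> Cholesterol) has no collider blocking it and no conditioned non-collider, so it is open.
Try {BloodPressure}:
  P1: blocked at fork node BloodPressure ∈ conditioning set.
  P2: blocked at fork node BloodPressure ∈ conditioning set.
  P3: blocked at fork node BloodPressure ∈ conditioning set.
  P4: blocked at fork node BloodPressure ∈ conditioning set.
  P5: blocked at fork node BloodPressure ∈ conditioning set.
  P6: blocked at fork node BloodPressure ∈ conditioning set.
  P7: blocked at fork node BloodPressure ∈ conditioning set.
{BloodPressure} contains no descendant of Genotype and blocks every backdoor path.
No other singleton works — e.g. {Stress} leaves P3 open — so {BloodPressure} is the unique smallest valid adjustment set.

{BloodPressure}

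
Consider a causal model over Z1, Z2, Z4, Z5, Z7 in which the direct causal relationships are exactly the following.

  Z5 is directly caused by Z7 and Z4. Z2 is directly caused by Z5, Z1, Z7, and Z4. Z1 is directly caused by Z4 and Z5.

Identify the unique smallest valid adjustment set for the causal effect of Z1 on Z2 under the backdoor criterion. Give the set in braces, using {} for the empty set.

{Z4, Z5}

Variables eligible for adjustment (non-descendants of Z1, excluding Z1 and Z2): {Z4, Z5, Z7}.
Backdoor paths from Z1 to Z2:
  P1: Z1 <- Z4 -> Z5 <- Z7 -> Z2
  P2: Z1 <- Z4 -> Z5 -> Z2
  P3: Z1 <- Z4 -> Z2
  P4: Z1 <- Z5 <- Z7 -> Z2
  P5: Z1 <- Z5 <- Z4 -> Z2
  P6: Z1 <- Z5 -> Z2
The empty set is not sufficient: P2 (Z1 <- Z4 -> Z5 -> Z2) has no collider blocking it and no conditioned non-collider, so it is open.
Try {Z4, Z5}:
  P1: blocked at fork node Z4 ∈ conditioning set.
  P2: blocked at fork node Z4 ∈ conditioning set.
  P3: blocked at fork node Z4 ∈ conditioning set.
  P4: blocked at chain node Z5 ∈ conditioning set.
  P5: blocked at chain node Z5 ∈ conditioning set.
  P6: blocked at fork node Z5 ∈ conditioning set.
{Z4, Z5} contains no descendant of Z1 and blocks every backdoor path.
Every element of {Z4, Z5} is needed (dropping Z4 leaves P1 open; dropping Z5 leaves P4 open), so no proper subset is valid.
Among all size-2 subsets of the eligible variables, only {Z4, Z5} blocks every backdoor path, so it is the unique smallest valid adjustment set.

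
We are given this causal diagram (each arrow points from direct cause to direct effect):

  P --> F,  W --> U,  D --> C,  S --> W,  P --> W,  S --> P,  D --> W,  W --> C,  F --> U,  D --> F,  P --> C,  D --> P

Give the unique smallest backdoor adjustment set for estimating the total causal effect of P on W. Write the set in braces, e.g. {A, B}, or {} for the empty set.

Variables eligible for adjustment (non-descendants of P, excluding P and W): {D, S}.
Backdoor paths from P to W:
  P1: P <- S -> W
  P2: P <- D -> W
  P3: P <- D -> F -> U <- W
  P4: P <- D -> C <- W
The empty set is not sufficient: P1 (P <- S -> W) has no collider blocking it and no conditioned non-collider, so it is open.
Try {D, S}:
  P1: blocked at fork node S ∈ conditioning set.
  P2: blocked at fork node D ∈ conditioning set.
  P3: blocked at fork node D ∈ conditioning set.
  P4: blocked at fork node D ∈ conditioning set.
{D, S} contains no descendant of P and blocks every backdoor path.
Every element of {D, S} is needed (dropping D leaves P2 open; dropping S leaves P1 open), so no proper subset is valid.
Among all size-2 subsets of the eligible variables, only {D, S} blocks every backdoor path, so it is the unique smallest valid adjustment set.

{D, S}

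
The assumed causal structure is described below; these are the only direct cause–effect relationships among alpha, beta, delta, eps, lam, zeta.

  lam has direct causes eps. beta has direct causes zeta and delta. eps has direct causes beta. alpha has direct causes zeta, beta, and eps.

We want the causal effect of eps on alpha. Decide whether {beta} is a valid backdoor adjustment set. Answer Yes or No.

Yes

Backdoor paths from eps to alpha (paths whose first edge points into eps):
  P1: eps <- beta <- zeta -> alpha
  P2: eps <- beta -> alpha
Condition 1 (no descendant of eps in the set): holds — descendants of eps are {alpha, lam}; none are in {beta}.
Condition 2 (every backdoor path blocked by {beta}):
  P1: blocked at chain node beta ∈ conditioning set.
  P2: blocked at fork node beta ∈ conditioning set.
{beta} satisfies the backdoor criterion.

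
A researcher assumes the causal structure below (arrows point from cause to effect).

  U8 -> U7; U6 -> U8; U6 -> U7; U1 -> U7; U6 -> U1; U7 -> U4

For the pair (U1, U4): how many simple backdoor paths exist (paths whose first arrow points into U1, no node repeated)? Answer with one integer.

A backdoor path from U1 to U4 is any simple undirected path whose first edge points into U1 (i.e. leaves U1 via a parent).
Parents of U1: {U6}.
Enumerating:
  P1: U1 <- U6 -> U8 -> U7 -> U4
  P2: U1 <- U6 -> U7 -> U4
That exhausts the simple backdoor paths. Count: 2.

2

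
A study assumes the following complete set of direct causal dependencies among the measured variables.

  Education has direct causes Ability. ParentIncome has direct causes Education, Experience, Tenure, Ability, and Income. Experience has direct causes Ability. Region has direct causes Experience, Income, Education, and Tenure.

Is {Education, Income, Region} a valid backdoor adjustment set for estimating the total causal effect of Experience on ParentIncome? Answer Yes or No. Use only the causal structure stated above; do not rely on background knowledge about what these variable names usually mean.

Backdoor paths from Experience to ParentIncome (paths whose first edge points into Experience):
  P1: Experience <- Ability -> Education -> ParentIncome
  P2: Experience <- Ability -> Education -> Region <- Tenure -> ParentIncome
  P3: Experience <- Ability -> Education -> Region <- Income -> ParentIncome
  P4: Experience <- Ability -> ParentIncome
Condition 1 (no descendant of Experience in the set): FAILS — Region is a descendant of Experience.
Condition 2 (every backdoor path blocked by {Education, Income, Region}):
  P1: blocked at chain node Education ∈ conditioning set.
  P2: blocked at chain node Education ∈ conditioning set.
  P3: blocked at chain node Education ∈ conditioning set.
  P4: open — no interior node is in the conditioning set.
{Education, Income, Region} does not satisfy the backdoor criterion.

No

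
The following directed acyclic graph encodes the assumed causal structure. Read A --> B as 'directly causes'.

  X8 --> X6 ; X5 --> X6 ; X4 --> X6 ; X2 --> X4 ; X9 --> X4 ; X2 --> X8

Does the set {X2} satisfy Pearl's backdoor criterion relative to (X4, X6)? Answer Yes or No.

Backdoor paths from X4 to X6 (paths whose first edge points into X4):
  P1: X4 <- X2 -> X8 -> X6
Condition 1 (no descendant of X4 in the set): holds — descendants of X4 are {X6}; none are in {X2}.
Condition 2 (every backdoor path blocked by {X2}):
  P1: blocked at fork node X2 ∈ conditioning set.
{X2} satisfies the backdoor criterion.

Yes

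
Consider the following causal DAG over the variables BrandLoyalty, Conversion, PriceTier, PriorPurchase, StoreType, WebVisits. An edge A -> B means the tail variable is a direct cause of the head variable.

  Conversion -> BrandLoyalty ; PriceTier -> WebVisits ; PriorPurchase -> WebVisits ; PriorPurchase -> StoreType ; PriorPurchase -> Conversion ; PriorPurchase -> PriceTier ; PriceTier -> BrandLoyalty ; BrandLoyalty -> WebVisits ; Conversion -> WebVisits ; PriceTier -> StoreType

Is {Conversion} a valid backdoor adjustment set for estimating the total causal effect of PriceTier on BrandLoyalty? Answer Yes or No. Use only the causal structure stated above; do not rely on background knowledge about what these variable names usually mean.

Yes

Backdoor paths from PriceTier to BrandLoyalty (paths whose first edge points into PriceTier):
  P1: PriceTier <- PriorPurchase -> Conversion -> BrandLoyalty
  P2: PriceTier <- PriorPurchase -> Conversion -> WebVisits <- BrandLoyalty
  P3: PriceTier <- PriorPurchase -> WebVisits <- Conversion -> BrandLoyalty
  P4: PriceTier <- PriorPurchase -> WebVisits <- BrandLoyalty
Condition 1 (no descendant of PriceTier in the set): holds — descendants of PriceTier are {BrandLoyalty, StoreType, WebVisits}; none are in {Conversion}.
Condition 2 (every backdoor path blocked by {Conversion}):
  P1: blocked at chain node Conversion ∈ conditioning set.
  P2: blocked at chain node Conversion ∈ conditioning set.
  P3: blocked at collider WebVisits (neither it nor any descendant is in the conditioning set).
  P4: blocked at collider WebVisits (neither it nor any descendant is in the conditioning set).
{Conversion} satisfies the backdoor criterion.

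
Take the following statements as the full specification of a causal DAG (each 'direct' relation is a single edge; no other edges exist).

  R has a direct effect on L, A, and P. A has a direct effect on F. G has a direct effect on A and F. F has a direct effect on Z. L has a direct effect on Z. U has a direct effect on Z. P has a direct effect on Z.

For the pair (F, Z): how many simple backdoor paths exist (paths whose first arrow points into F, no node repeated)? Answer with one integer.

4

A backdoor path from F to Z is any simple undirected path whose first edge points into F (i.e. leaves F via a parent).
Parents of F: {A, G}.
Enumerating:
  P1: F <- G -> A <- R -> P -> Z
  P2: F <- G -> A <- R -> L -> Z
  P3: F <- A <- R -> P -> Z
  P4: F <- A <- R -> L -> Z
That exhausts the simple backdoor paths. Count: 4.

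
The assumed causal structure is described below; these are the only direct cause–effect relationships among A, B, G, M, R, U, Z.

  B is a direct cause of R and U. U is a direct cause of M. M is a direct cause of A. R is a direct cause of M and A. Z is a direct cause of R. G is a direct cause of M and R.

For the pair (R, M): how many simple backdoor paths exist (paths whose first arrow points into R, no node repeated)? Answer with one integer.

2

A backdoor path from R to M is any simple undirected path whose first edge points into R (i.e. leaves R via a parent).
Parents of R: {B, G, Z}.
Enumerating:
  P1: R <- B -> U -> M
  P2: R <- G -> M
That exhausts the simple backdoor paths. Count: 2.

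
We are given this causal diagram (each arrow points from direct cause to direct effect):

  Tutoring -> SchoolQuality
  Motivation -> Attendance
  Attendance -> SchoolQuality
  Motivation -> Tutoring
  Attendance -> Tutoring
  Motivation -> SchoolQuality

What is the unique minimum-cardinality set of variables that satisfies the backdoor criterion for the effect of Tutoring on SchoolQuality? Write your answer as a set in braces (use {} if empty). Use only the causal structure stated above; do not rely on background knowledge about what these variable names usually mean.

Variables eligible for adjustment (non-descendants of Tutoring, excluding Tutoring and SchoolQuality): {Attendance, Motivation}.
Backdoor paths from Tutoring to SchoolQuality:
  P1: Tutoring <- Motivation -> Attendance -> SchoolQuality
  P2: Tutoring <- Motivation -> SchoolQuality
  P3: Tutoring <- Attendance <- Motivation -> SchoolQuality
  P4: Tutoring <- Attendance -> SchoolQuality
The empty set is not sufficient: P1 (Tutoring <- Motivation -> Attendance -> SchoolQuality) has no collider blocking it and no conditioned non-collider, so it is open.
Try {Attendance, Motivation}:
  P1: blocked at fork node Motivation ∈ conditioning set.
  P2: blocked at fork node Motivation ∈ conditioning set.
  P3: blocked at chain node Attendance ∈ conditioning set.
  P4: blocked at fork node Attendance ∈ conditioning set.
{Attendance, Motivation} contains no descendant of Tutoring and blocks every backdoor path.
Every element of {Attendance, Motivation} is needed (dropping Attendance leaves P4 open; dropping Motivation leaves P2 open), so no proper subset is valid.
Among all size-2 subsets of the eligible variables, only {Attendance, Motivation} blocks every backdoor path, so it is the unique smallest valid adjustment set.

{Attendance, Motivation}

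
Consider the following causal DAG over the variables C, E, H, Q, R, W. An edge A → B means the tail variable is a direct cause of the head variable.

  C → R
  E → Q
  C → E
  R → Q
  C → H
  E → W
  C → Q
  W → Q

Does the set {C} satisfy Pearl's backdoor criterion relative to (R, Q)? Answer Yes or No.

Backdoor paths from R to Q (paths whose first edge points into R):
  P1: R <- C -> E -> W -> Q
  P2: R <- C -> E -> Q
  P3: R <- C -> Q
Condition 1 (no descendant of R in the set): holds — descendants of R are {Q}; none are in {C}.
Condition 2 (every backdoor path blocked by {C}):
  P1: blocked at fork node C ∈ conditioning set.
  P2: blocked at fork node C ∈ conditioning set.
  P3: blocked at fork node C ∈ conditioning set.
{C} satisfies the backdoor criterion.

Yes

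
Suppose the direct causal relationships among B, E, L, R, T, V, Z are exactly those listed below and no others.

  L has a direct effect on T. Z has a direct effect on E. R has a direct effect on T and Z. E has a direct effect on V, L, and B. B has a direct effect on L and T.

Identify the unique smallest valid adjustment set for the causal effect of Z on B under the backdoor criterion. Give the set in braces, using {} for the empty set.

{}

Variables eligible for adjustment (non-descendants of Z, excluding Z and B): {R}.
Backdoor paths from Z to B:
  P1: Z <- R -> T <- B
  P2: Z <- R -> T <- L <- E -> B
  P3: Z <- R -> T <- L <- B
Each backdoor path contains an unconditioned collider, so every path is already blocked with the empty conditioning set:
  P1: blocked at collider T (neither it nor any descendant is in the conditioning set).
  P2: blocked at collider T (neither it nor any descendant is in the conditioning set).
  P3: blocked at collider T (neither it nor any descendant is in the conditioning set).
The empty set is therefore the unique smallest valid set.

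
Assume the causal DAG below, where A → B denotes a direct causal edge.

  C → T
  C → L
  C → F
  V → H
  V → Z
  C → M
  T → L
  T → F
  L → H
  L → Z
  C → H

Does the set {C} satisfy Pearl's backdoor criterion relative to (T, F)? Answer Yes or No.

Yes

Backdoor paths from T to F (paths whose first edge points into T):
  P1: T <- C -> F
Condition 1 (no descendant of T in the set): holds — descendants of T are {F, H, L, Z}; none are in {C}.
Condition 2 (every backdoor path blocked by {C}):
  P1: blocked at fork node C ∈ conditioning set.
{C} satisfies the backdoor criterion.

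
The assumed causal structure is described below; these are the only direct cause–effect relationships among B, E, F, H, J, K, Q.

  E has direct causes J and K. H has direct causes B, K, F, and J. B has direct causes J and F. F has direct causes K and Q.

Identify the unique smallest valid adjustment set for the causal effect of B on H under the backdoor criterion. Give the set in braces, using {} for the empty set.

{F, J}

Variables eligible for adjustment (non-descendants of B, excluding B and H): {E, F, J, K, Q}.
Backdoor paths from B to H:
  P1: B <- J -> E <- K -> F -> H
  P2: B <- J -> E <- K -> H
  P3: B <- J -> H
  P4: B <- F <- K -> E <- J -> H
  P5: B <- F <- K -> H
  P6: B <- F -> H
The empty set is not sufficient: P3 (B <- J -> H) has no collider blocking it and no conditioned non-collider, so it is open.
Try {F, J}:
  P1: blocked at fork node J ∈ conditioning set.
  P2: blocked at fork node J ∈ conditioning set.
  P3: blocked at fork node J ∈ conditioning set.
  P4: blocked at chain node F ∈ conditioning set.
  P5: blocked at chain node F ∈ conditioning set.
  P6: blocked at fork node F ∈ conditioning set.
{F, J} contains no descendant of B and blocks every backdoor path.
Every element of {F, J} is needed (dropping F leaves P5 open; dropping J leaves P3 open), so no proper subset is valid.
Among all size-2 subsets of the eligible variables, only {F, J} blocks every backdoor path, so it is the unique smallest valid adjustment set.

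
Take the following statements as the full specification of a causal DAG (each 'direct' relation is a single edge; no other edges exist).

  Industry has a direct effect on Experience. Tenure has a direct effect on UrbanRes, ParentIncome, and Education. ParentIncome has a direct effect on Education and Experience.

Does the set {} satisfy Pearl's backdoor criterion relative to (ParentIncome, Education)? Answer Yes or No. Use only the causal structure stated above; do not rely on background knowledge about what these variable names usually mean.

No

Backdoor paths from ParentIncome to Education (paths whose first edge points into ParentIncome):
  P1: ParentIncome <- Tenure -> Education
Condition 1 (no descendant of ParentIncome in the set): holds — descendants of ParentIncome are {Education, Experience}; none are in {}.
Condition 2 (every backdoor path blocked by {}):
  P1: open — no interior node is in the conditioning set.
{} does not satisfy the backdoor criterion.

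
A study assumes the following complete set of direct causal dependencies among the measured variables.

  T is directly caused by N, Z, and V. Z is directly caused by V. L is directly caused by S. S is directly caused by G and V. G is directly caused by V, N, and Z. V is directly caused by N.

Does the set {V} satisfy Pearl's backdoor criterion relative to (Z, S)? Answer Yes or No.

Backdoor paths from Z to S (paths whose first edge points into Z):
  P1: Z <- V <- N -> G -> S
  P2: Z <- V -> G -> S
  P3: Z <- V -> S
  P4: Z <- V -> T <- N -> G -> S
Condition 1 (no descendant of Z in the set): holds — descendants of Z are {G, L, S, T}; none are in {V}.
Condition 2 (every backdoor path blocked by {V}):
  P1: blocked at chain node V ∈ conditioning set.
  P2: blocked at fork node V ∈ conditioning set.
  P3: blocked at fork node V ∈ conditioning set.
  P4: blocked at fork node V ∈ conditioning set.
{V} satisfies the backdoor criterion.

Yes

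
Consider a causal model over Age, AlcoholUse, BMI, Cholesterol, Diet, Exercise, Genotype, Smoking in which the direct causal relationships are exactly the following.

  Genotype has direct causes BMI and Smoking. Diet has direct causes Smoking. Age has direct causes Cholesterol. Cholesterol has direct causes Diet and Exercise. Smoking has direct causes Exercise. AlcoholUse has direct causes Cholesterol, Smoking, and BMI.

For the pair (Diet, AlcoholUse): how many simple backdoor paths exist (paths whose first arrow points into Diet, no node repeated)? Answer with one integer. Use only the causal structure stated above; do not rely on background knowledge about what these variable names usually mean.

3

A backdoor path from Diet to AlcoholUse is any simple undirected path whose first edge points into Diet (i.e. leaves Diet via a parent).
Parents of Diet: {Smoking}.
Enumerating:
  P1: Diet <- Smoking <- Exercise -> Cholesterol -> AlcoholUse
  P2: Diet <- Smoking -> AlcoholUse
  P3: Diet <- Smoking -> Genotype <- BMI -> AlcoholUse
That exhausts the simple backdoor paths. Count: 3.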